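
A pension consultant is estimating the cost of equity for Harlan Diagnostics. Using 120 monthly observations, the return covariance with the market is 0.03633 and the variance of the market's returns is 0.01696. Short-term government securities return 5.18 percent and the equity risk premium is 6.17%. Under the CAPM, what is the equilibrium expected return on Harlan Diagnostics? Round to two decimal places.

18.40%

β = Cov(R_i, R_m) / Var(R_m) = 0.03633 / 0.01696 = 2.1421
E(R) = R_f + β × MRP = 5.18% + 2.1421 × 6.17% = 18.40%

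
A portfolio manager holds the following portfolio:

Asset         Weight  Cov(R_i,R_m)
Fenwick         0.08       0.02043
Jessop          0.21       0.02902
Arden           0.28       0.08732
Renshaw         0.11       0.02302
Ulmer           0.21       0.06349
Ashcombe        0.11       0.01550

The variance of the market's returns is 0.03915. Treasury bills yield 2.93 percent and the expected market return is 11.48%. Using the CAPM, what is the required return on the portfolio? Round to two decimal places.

13.79%

β_Fenwick = 0.02043 / 0.03915 = 0.5218
β_Jessop = 0.02902 / 0.03915 = 0.7413
β_Arden = 0.08732 / 0.03915 = 2.2304
β_Renshaw = 0.02302 / 0.03915 = 0.5880
β_Ulmer = 0.06349 / 0.03915 = 1.6217
β_Ashcombe = 0.01550 / 0.03915 = 0.3959
β_P = Σ w_i β_i = 0.08×0.5218 + 0.21×0.7413 + 0.28×2.2304 + 0.11×0.5880 + 0.21×1.6217 + 0.11×0.3959 = 1.2707
MRP = 11.48% − 2.93% = 8.55%
E(R_P) = R_f + β_P × MRP = 2.93% + 1.2707 × 8.55% = 13.79%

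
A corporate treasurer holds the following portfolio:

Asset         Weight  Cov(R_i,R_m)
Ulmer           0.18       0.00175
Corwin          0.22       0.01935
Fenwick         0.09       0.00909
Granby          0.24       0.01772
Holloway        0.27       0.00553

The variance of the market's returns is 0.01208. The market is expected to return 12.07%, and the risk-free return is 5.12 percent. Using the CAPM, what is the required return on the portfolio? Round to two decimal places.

11.53%

β_Ulmer = 0.00175 / 0.01208 = 0.1449
β_Corwin = 0.01935 / 0.01208 = 1.6018
β_Fenwick = 0.00909 / 0.01208 = 0.7525
β_Granby = 0.01772 / 0.01208 = 1.4669
β_Holloway = 0.00553 / 0.01208 = 0.4578
β_P = Σ w_i β_i = 0.18×0.1449 + 0.22×1.6018 + 0.09×0.7525 + 0.24×1.4669 + 0.27×0.4578 = 0.9219
MRP = 12.07% − 5.12% = 6.95%
E(R_P) = R_f + β_P × MRP = 5.12% + 0.9219 × 6.95% = 11.53%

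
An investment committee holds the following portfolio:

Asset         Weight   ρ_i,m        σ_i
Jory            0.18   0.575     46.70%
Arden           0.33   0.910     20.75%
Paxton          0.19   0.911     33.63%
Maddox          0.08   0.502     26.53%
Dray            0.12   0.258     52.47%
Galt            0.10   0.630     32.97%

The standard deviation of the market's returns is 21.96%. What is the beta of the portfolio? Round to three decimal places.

β_Jory = 0.575 × 46.70% / 21.96% = 1.2228
β_Arden = 0.910 × 20.75% / 21.96% = 0.8599
β_Paxton = 0.911 × 33.63% / 21.96% = 1.3951
β_Maddox = 0.502 × 26.53% / 21.96% = 0.6065
β_Dray = 0.258 × 52.47% / 21.96% = 0.6165
β_Galt = 0.630 × 32.97% / 21.96% = 0.9459
β_P = Σ w_i β_i = 0.18×1.2228 + 0.33×0.8599 + 0.19×1.3951 + 0.08×0.6065 + 0.12×0.6165 + 0.10×0.9459 = 0.9860

0.986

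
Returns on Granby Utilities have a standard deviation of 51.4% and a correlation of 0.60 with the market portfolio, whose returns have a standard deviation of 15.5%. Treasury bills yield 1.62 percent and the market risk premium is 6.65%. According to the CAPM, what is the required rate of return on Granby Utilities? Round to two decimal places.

14.85%

β = ρ × σ_i / σ_m = 0.60 × 51.4% / 15.5% = 1.9897
E(R) = 1.62% + 1.9897 × 6.65% = 14.85%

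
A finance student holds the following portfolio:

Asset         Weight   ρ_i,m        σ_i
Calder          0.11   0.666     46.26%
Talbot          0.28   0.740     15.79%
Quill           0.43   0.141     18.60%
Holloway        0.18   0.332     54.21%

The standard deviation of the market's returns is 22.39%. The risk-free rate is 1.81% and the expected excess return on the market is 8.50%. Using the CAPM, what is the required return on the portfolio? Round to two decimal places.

6.00%

β_Calder = 0.666 × 46.26% / 22.39% = 1.3760
β_Talbot = 0.740 × 15.79% / 22.39% = 0.5219
β_Quill = 0.141 × 18.60% / 22.39% = 0.1171
β_Holloway = 0.332 × 54.21% / 22.39% = 0.8038
β_P = Σ w_i β_i = 0.11×1.3760 + 0.28×0.5219 + 0.43×0.1171 + 0.18×0.8038 = 0.4925
E(R_P) = R_f + β_P × MRP = 1.81% + 0.4925 × 8.50% = 6.00%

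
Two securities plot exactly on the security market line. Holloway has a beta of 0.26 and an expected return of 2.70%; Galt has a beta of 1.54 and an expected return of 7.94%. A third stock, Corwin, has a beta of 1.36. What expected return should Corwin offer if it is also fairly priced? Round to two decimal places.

MRP (SML slope) = (7.94% − 2.70%) / (1.54 − 0.26) = 5.24% / 1.28 = 4.0938%
R_f (intercept) = 2.70% − 0.26 × 4.0938% = 1.6356%
E(R_Corwin) = R_f + β × MRP = 1.6356% + 1.36 × 4.0938% = 7.20%

7.20%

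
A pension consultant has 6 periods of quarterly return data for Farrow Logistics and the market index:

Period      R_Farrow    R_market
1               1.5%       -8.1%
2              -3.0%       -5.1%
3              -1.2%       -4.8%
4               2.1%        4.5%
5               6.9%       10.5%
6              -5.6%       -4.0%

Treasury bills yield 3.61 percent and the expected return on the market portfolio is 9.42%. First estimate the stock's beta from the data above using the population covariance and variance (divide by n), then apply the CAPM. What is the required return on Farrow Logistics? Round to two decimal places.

Mean R_i = (1.5 − 3.0 − 1.2 + 2.1 + 6.9 − 5.6) / 6 = 0.1167%
Mean R_m = (-8.1 − 5.1 − 4.8 + 4.5 + 10.5 − 4.0) / 6 = -1.1667%
Σ(R_i − R̄_i)(R_m − R̄_m) = 114.0267  ⇒  Cov = 114.0267 / 6 = 19.0045
Σ(R_m − R̄_m)² = 252.9933  ⇒  Var(R_m) = 252.9933 / 6 = 42.1656
β = Cov / Var(R_m) = 19.0045 / 42.1656 = 0.4507
MRP = 9.42% − 3.61% = 5.81%
E(R) = R_f + β × MRP = 3.61% + 0.4507 × 5.81% = 6.23%

6.23%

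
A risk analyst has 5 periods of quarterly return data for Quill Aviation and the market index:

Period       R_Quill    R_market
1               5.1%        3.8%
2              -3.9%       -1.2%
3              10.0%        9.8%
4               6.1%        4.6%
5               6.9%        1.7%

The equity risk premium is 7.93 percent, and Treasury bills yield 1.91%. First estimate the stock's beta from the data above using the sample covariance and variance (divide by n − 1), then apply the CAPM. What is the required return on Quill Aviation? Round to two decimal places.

Mean R_i = (5.1 − 3.9 + 10.0 + 6.1 + 6.9) / 5 = 4.8400%
Mean R_m = (3.8 − 1.2 + 9.8 + 4.6 + 1.7) / 5 = 3.7400%
Σ(R_i − R̄_i)(R_m − R̄_m) = 71.3420  ⇒  Cov = 71.3420 / 4 = 17.8355
Σ(R_m − R̄_m)² = 66.0320  ⇒  Var(R_m) = 66.0320 / 4 = 16.5080
β = Cov / Var(R_m) = 17.8355 / 16.5080 = 1.0804
E(R) = R_f + β × MRP = 1.91% + 1.0804 × 7.93% = 10.48%

10.48%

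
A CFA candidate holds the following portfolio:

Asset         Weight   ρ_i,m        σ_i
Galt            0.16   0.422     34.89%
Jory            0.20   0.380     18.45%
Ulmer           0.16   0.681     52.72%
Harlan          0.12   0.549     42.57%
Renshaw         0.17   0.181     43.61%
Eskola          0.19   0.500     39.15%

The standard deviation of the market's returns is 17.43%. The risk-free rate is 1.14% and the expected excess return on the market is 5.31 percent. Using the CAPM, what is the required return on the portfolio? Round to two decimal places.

6.43%

β_Galt = 0.422 × 34.89% / 17.43% = 0.8447
β_Jory = 0.380 × 18.45% / 17.43% = 0.4022
β_Ulmer = 0.681 × 52.72% / 17.43% = 2.0598
β_Harlan = 0.549 × 42.57% / 17.43% = 1.3408
β_Renshaw = 0.181 × 43.61% / 17.43% = 0.4529
β_Eskola = 0.500 × 39.15% / 17.43% = 1.1231
β_P = Σ w_i β_i = 0.16×0.8447 + 0.20×0.4022 + 0.16×2.0598 + 0.12×1.3408 + 0.17×0.4529 + 0.19×1.1231 = 0.9964
E(R_P) = R_f + β_P × MRP = 1.14% + 0.9964 × 5.31% = 6.43%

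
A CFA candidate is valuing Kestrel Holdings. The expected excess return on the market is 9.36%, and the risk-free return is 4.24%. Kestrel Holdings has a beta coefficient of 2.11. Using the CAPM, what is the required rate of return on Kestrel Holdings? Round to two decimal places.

23.99%

E(R) = R_f + β × MRP = 4.24% + 2.11 × 9.36% = 23.99%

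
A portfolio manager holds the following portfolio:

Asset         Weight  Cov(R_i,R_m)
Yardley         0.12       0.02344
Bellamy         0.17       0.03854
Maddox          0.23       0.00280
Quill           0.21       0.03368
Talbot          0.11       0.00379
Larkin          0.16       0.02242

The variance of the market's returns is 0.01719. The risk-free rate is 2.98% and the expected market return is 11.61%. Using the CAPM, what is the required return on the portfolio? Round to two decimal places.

13.57%

β_Yardley = 0.02344 / 0.01719 = 1.3636
β_Bellamy = 0.03854 / 0.01719 = 2.2420
β_Maddox = 0.00280 / 0.01719 = 0.1629
β_Quill = 0.03368 / 0.01719 = 1.9593
β_Talbot = 0.00379 / 0.01719 = 0.2205
β_Larkin = 0.02242 / 0.01719 = 1.3042
β_P = Σ w_i β_i = 0.12×1.3636 + 0.17×2.2420 + 0.23×0.1629 + 0.21×1.9593 + 0.11×0.2205 + 0.16×1.3042 = 1.2266
MRP = 11.61% − 2.98% = 8.63%
E(R_P) = R_f + β_P × MRP = 2.98% + 1.2266 × 8.63% = 13.57%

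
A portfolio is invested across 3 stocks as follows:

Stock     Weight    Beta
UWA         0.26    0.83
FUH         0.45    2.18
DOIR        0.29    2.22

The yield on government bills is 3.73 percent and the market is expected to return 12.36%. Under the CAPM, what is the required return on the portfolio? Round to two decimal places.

19.61%

β_P = Σ w_i β_i = 0.26×0.83 + 0.45×2.18 + 0.29×2.22 = 1.8406
MRP = 12.36% − 3.73% = 8.63%
E(R_P) = R_f + β_P × MRP = 3.73% + 1.8406 × 8.63% = 19.61%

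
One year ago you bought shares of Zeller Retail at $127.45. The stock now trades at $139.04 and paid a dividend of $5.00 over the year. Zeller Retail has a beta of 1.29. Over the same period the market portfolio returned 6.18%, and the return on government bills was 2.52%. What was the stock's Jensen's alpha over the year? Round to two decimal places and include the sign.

Realised HPR = (P1 + D1 − P0) / P0 = (139.04 + 5.00 − 127.45) / 127.45 = 16.59 / 127.45 = 13.0169%
MRP = 6.18% − 2.52% = 3.66%
CAPM required = R_f + β·MRP = 2.52% + 1.29 × 3.66% = 7.2414%
α = realised − required = 13.0169% − 7.2414% = +5.78%

+5.78%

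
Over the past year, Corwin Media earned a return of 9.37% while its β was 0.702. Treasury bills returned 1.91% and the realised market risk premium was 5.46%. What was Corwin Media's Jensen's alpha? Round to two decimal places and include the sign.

+3.63%

CAPM benchmark = R_f + β(R_m − R_f) = 1.91% + 0.702 × 5.46% = 5.74292%
α = actual − benchmark = 9.37% − 5.74292% = +3.63%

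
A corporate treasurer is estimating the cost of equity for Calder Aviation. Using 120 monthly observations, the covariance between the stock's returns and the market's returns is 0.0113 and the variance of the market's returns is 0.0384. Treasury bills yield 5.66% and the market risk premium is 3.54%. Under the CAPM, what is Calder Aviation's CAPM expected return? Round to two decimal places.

6.70%

β = Cov(R_i, R_m) / Var(R_m) = 0.0113 / 0.0384 = 0.2943
E(R) = R_f + β × MRP = 5.66% + 0.2943 × 3.54% = 6.70%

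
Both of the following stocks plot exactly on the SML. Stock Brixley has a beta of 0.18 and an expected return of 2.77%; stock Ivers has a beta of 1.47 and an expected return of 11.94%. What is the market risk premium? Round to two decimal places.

Both satisfy E(R) = R_f + β·MRP, so the slope of the SML is
MRP = (11.94% − 2.77%) / (1.47 − 0.18) = 9.17% / 1.29 = 7.1085%

7.11%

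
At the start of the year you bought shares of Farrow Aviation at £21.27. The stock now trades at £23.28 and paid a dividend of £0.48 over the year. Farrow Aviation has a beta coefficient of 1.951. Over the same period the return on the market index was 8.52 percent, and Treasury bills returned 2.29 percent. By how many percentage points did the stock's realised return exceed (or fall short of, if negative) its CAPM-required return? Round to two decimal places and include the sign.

Realised HPR = (P1 + D1 − P0) / P0 = (23.28 + 0.48 − 21.27) / 21.27 = 2.49 / 21.27 = 11.7066%
MRP = 8.52% − 2.29% = 6.23%
CAPM required = R_f + β·MRP = 2.29% + 1.951 × 6.23% = 14.44473%
α = realised − required = 11.7066% − 14.44473% = -2.74%

-2.74%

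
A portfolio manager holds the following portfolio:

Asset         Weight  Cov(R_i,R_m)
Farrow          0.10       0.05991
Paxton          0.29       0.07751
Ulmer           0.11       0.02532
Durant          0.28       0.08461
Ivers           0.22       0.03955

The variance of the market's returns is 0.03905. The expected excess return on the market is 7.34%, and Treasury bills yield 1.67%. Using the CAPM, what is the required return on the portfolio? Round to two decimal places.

β_Farrow = 0.05991 / 0.03905 = 1.5342
β_Paxton = 0.07751 / 0.03905 = 1.9849
β_Ulmer = 0.02532 / 0.03905 = 0.6484
β_Durant = 0.08461 / 0.03905 = 2.1667
β_Ivers = 0.03955 / 0.03905 = 1.0128
β_P = Σ w_i β_i = 0.10×1.5342 + 0.29×1.9849 + 0.11×0.6484 + 0.28×2.1667 + 0.22×1.0128 = 1.6299
E(R_P) = R_f + β_P × MRP = 1.67% + 1.6299 × 7.34% = 13.63%

13.63%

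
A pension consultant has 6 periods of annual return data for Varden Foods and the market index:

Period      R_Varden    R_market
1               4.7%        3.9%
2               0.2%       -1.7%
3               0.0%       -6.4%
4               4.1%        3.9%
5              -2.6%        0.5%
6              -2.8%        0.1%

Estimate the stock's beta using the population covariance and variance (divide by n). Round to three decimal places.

Mean R_i = (4.7 + 0.2 + 0.0 + 4.1 − 2.6 − 2.8) / 6 = 0.6000%
Mean R_m = (3.9 − 1.7 − 6.4 + 3.9 + 0.5 + 0.1) / 6 = 0.0500%
Σ(R_i − R̄_i)(R_m − R̄_m) = 32.2200  ⇒  Cov = 32.2200 / 6 = 5.3700
Σ(R_m − R̄_m)² = 74.5150  ⇒  Var(R_m) = 74.5150 / 6 = 12.4192
β = Cov / Var(R_m) = 5.3700 / 12.4192 = 0.4324

0.432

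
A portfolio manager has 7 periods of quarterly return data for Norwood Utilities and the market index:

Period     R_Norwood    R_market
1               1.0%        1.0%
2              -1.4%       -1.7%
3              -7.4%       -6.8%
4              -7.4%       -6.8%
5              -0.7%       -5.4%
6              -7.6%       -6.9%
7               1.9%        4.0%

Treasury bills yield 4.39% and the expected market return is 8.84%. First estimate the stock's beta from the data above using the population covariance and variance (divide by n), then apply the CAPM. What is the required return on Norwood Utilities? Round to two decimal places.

8.15%

Mean R_i = (1.0 − 1.4 − 7.4 − 7.4 − 0.7 − 7.6 + 1.9) / 7 = -3.0857%
Mean R_m = (1.0 − 1.7 − 6.8 − 6.8 − 5.4 − 6.9 + 4.0) / 7 = -3.2286%
Σ(R_i − R̄_i)(R_m − R̄_m) = 98.1029  ⇒  Cov = 98.1029 / 7 = 14.0147
Σ(R_m − R̄_m)² = 116.1743  ⇒  Var(R_m) = 116.1743 / 7 = 16.5963
β = Cov / Var(R_m) = 14.0147 / 16.5963 = 0.8444
MRP = 8.84% − 4.39% = 4.45%
E(R) = R_f + β × MRP = 4.39% + 0.8444 × 4.45% = 8.15%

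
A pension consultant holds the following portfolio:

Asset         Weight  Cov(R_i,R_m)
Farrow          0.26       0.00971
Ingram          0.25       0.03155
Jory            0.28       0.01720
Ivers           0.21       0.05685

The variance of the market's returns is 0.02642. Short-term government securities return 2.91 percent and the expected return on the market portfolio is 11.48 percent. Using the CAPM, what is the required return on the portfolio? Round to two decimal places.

11.72%

β_Farrow = 0.00971 / 0.02642 = 0.3675
β_Ingram = 0.03155 / 0.02642 = 1.1942
β_Jory = 0.01720 / 0.02642 = 0.6510
β_Ivers = 0.05685 / 0.02642 = 2.1518
β_P = Σ w_i β_i = 0.26×0.3675 + 0.25×1.1942 + 0.28×0.6510 + 0.21×2.1518 = 1.0283
MRP = 11.48% − 2.91% = 8.57%
E(R_P) = R_f + β_P × MRP = 2.91% + 1.0283 × 8.57% = 11.72%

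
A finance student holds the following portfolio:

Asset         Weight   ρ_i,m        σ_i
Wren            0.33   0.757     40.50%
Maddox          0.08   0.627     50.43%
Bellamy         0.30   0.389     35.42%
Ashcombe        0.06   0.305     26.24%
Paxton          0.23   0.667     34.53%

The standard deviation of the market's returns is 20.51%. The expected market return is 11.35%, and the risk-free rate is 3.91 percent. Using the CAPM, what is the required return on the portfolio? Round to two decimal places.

12.09%

β_Wren = 0.757 × 40.50% / 20.51% = 1.4948
β_Maddox = 0.627 × 50.43% / 20.51% = 1.5417
β_Bellamy = 0.389 × 35.42% / 20.51% = 0.6718
β_Ashcombe = 0.305 × 26.24% / 20.51% = 0.3902
β_Paxton = 0.667 × 34.53% / 20.51% = 1.1229
β_P = Σ w_i β_i = 0.33×1.4948 + 0.08×1.5417 + 0.30×0.6718 + 0.06×0.3902 + 0.23×1.1229 = 1.0998
MRP = 11.35% − 3.91% = 7.44%
E(R_P) = R_f + β_P × MRP = 3.91% + 1.0998 × 7.44% = 12.09%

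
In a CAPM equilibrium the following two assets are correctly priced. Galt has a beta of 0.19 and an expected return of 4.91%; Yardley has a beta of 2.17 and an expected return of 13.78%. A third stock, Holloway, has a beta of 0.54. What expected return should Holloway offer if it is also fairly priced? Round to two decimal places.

6.48%

MRP (SML slope) = (13.78% − 4.91%) / (2.17 − 0.19) = 8.87% / 1.98 = 4.4798%
R_f (intercept) = 4.91% − 0.19 × 4.4798% = 4.0588%
E(R_Holloway) = R_f + β × MRP = 4.0588% + 0.54 × 4.4798% = 6.48%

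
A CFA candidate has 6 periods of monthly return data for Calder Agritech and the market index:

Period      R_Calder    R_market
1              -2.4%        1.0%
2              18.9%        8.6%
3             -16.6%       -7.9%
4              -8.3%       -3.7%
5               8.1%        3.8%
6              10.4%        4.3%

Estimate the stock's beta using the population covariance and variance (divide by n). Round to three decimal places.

2.178

Mean R_i = (-2.4 + 18.9 − 16.6 − 8.3 + 8.1 + 10.4) / 6 = 1.6833%
Mean R_m = (1.0 + 8.6 − 7.9 − 3.7 + 3.8 + 4.3) / 6 = 1.0167%
Σ(R_i − R̄_i)(R_m − R̄_m) = 387.2217  ⇒  Cov = 387.2217 / 6 = 64.5370
Σ(R_m − R̄_m)² = 177.7883  ⇒  Var(R_m) = 177.7883 / 6 = 29.6314
β = Cov / Var(R_m) = 64.5370 / 29.6314 = 2.1780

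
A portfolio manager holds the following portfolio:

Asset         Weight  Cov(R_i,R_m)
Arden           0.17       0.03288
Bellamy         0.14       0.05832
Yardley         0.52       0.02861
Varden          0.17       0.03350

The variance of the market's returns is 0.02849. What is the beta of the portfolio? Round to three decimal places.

1.205

β_Arden = 0.03288 / 0.02849 = 1.1541
β_Bellamy = 0.05832 / 0.02849 = 2.0470
β_Yardley = 0.02861 / 0.02849 = 1.0042
β_Varden = 0.03350 / 0.02849 = 1.1759
β_P = Σ w_i β_i = 0.17×1.1541 + 0.14×2.0470 + 0.52×1.0042 + 0.17×1.1759 = 1.2049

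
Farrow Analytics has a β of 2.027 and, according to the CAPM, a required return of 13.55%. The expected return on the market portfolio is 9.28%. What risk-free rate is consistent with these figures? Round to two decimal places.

5.12%

E(R) = R_f + β(E(R_m) − R_f) = R_f(1 − β) + β·E(R_m)
13.55% = R_f × (1 − 2.027) + 2.027 × 9.28%
13.55% = R_f × -1.027 + 18.81056%
R_f = (13.55% − 18.81056%) / -1.027 = 5.12%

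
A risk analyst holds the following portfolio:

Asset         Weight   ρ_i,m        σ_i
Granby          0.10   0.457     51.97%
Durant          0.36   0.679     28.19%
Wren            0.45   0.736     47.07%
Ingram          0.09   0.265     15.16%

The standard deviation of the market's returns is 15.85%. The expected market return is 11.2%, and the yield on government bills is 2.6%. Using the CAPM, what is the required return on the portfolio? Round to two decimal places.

β_Granby = 0.457 × 51.97% / 15.85% = 1.4984
β_Durant = 0.679 × 28.19% / 15.85% = 1.2076
β_Wren = 0.736 × 47.07% / 15.85% = 2.1857
β_Ingram = 0.265 × 15.16% / 15.85% = 0.2535
β_P = Σ w_i β_i = 0.10×1.4984 + 0.36×1.2076 + 0.45×2.1857 + 0.09×0.2535 = 1.5910
MRP = 11.2% − 2.6% = 8.60%
E(R_P) = R_f + β_P × MRP = 2.6% + 1.5910 × 8.6% = 16.28%

16.28%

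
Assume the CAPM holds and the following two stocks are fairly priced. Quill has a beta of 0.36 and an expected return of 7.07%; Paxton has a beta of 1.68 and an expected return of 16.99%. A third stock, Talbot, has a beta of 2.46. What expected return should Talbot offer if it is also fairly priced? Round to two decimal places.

MRP (SML slope) = (16.99% − 7.07%) / (1.68 − 0.36) = 9.92% / 1.32 = 7.5152%
R_f (intercept) = 7.07% − 0.36 × 7.5152% = 4.3645%
E(R_Talbot) = R_f + β × MRP = 4.3645% + 2.46 × 7.5152% = 22.85%

22.85%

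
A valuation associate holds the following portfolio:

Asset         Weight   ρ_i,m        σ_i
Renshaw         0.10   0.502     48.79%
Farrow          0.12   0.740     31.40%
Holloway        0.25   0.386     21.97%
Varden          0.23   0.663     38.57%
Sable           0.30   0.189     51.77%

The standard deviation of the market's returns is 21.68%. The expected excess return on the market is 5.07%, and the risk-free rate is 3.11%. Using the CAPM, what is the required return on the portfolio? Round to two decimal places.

β_Renshaw = 0.502 × 48.79% / 21.68% = 1.1297
β_Farrow = 0.740 × 31.40% / 21.68% = 1.0718
β_Holloway = 0.386 × 21.97% / 21.68% = 0.3912
β_Varden = 0.663 × 38.57% / 21.68% = 1.1795
β_Sable = 0.189 × 51.77% / 21.68% = 0.4513
β_P = Σ w_i β_i = 0.10×1.1297 + 0.12×1.0718 + 0.25×0.3912 + 0.23×1.1795 + 0.30×0.4513 = 0.7461
E(R_P) = R_f + β_P × MRP = 3.11% + 0.7461 × 5.07% = 6.89%

6.89%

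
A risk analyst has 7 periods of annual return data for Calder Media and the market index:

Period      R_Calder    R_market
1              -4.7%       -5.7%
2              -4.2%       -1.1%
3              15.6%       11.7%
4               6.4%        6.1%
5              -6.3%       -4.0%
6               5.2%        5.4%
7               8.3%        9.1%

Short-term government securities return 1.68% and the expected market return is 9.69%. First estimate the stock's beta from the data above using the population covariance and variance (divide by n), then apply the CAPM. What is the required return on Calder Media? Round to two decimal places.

Mean R_i = (-4.7 − 4.2 + 15.6 + 6.4 − 6.3 + 5.2 + 8.3) / 7 = 2.9000%
Mean R_m = (-5.7 − 1.1 + 11.7 + 6.1 − 4.0 + 5.4 + 9.1) / 7 = 3.0714%
Σ(R_i − R̄_i)(R_m − R̄_m) = 319.4300  ⇒  Cov = 319.4300 / 7 = 45.6329
Σ(R_m − R̄_m)² = 269.7343  ⇒  Var(R_m) = 269.7343 / 7 = 38.5335
β = Cov / Var(R_m) = 45.6329 / 38.5335 = 1.1842
MRP = 9.69% − 1.68% = 8.01%
E(R) = R_f + β × MRP = 1.68% + 1.1842 × 8.01% = 11.17%

11.17%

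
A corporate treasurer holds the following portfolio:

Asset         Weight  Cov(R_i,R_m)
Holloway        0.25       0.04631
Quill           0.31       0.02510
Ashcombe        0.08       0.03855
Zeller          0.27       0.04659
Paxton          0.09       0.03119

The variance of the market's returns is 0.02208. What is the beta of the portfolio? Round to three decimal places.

β_Holloway = 0.04631 / 0.02208 = 2.0974
β_Quill = 0.02510 / 0.02208 = 1.1368
β_Ashcombe = 0.03855 / 0.02208 = 1.7459
β_Zeller = 0.04659 / 0.02208 = 2.1101
β_Paxton = 0.03119 / 0.02208 = 1.4126
β_P = Σ w_i β_i = 0.25×2.0974 + 0.31×1.1368 + 0.08×1.7459 + 0.27×2.1101 + 0.09×1.4126 = 1.7133

1.713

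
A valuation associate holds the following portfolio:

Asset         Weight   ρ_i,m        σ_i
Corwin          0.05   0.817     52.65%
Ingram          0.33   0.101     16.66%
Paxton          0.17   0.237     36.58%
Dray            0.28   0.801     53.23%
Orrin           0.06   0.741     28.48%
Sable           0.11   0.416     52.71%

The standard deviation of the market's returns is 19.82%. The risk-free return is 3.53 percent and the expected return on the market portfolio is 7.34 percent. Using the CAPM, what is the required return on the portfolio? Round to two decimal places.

β_Corwin = 0.817 × 52.65% / 19.82% = 2.1703
β_Ingram = 0.101 × 16.66% / 19.82% = 0.0849
β_Paxton = 0.237 × 36.58% / 19.82% = 0.4374
β_Dray = 0.801 × 53.23% / 19.82% = 2.1512
β_Orrin = 0.741 × 28.48% / 19.82% = 1.0648
β_Sable = 0.416 × 52.71% / 19.82% = 1.1063
β_P = Σ w_i β_i = 0.05×2.1703 + 0.33×0.0849 + 0.17×0.4374 + 0.28×2.1512 + 0.06×1.0648 + 0.11×1.1063 = 0.9988
MRP = 7.34% − 3.53% = 3.81%
E(R_P) = R_f + β_P × MRP = 3.53% + 0.9988 × 3.81% = 7.34%

7.34%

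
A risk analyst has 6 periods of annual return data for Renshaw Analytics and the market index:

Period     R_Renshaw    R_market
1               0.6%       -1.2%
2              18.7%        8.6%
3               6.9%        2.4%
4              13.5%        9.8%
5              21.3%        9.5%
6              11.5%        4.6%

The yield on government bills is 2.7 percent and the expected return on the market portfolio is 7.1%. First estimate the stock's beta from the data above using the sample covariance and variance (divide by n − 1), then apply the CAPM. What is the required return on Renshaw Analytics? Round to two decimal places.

Mean R_i = (0.6 + 18.7 + 6.9 + 13.5 + 21.3 + 11.5) / 6 = 12.0833%
Mean R_m = (-1.2 + 8.6 + 2.4 + 9.8 + 9.5 + 4.6) / 6 = 5.6167%
Σ(R_i − R̄_i)(R_m − R̄_m) = 157.0017  ⇒  Cov = 157.0017 / 5 = 31.4003
Σ(R_m − R̄_m)² = 99.3283  ⇒  Var(R_m) = 99.3283 / 5 = 19.8657
β = Cov / Var(R_m) = 31.4003 / 19.8657 = 1.5806
MRP = 7.1% − 2.7% = 4.40%
E(R) = R_f + β × MRP = 2.7% + 1.5806 × 4.4% = 9.65%

9.65%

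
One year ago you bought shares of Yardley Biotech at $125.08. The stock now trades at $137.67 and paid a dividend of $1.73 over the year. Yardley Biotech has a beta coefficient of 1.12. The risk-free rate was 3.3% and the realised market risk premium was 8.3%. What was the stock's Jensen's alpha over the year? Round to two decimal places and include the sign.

-1.15%

Realised HPR = (P1 + D1 − P0) / P0 = (137.67 + 1.73 − 125.08) / 125.08 = 14.32 / 125.08 = 11.4487%
CAPM required = R_f + β·MRP = 3.3% + 1.12 × 8.3% = 12.5960%
α = realised − required = 11.4487% − 12.5960% = -1.15%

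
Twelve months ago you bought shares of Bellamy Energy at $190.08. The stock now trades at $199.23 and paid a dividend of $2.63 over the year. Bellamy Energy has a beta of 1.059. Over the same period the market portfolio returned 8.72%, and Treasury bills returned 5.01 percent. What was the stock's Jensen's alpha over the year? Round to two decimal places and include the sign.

-2.74%

Realised HPR = (P1 + D1 − P0) / P0 = (199.23 + 2.63 − 190.08) / 190.08 = 11.78 / 190.08 = 6.1974%
MRP = 8.72% − 5.01% = 3.71%
CAPM required = R_f + β·MRP = 5.01% + 1.059 × 3.71% = 8.93889%
α = realised − required = 6.1974% − 8.93889% = -2.74%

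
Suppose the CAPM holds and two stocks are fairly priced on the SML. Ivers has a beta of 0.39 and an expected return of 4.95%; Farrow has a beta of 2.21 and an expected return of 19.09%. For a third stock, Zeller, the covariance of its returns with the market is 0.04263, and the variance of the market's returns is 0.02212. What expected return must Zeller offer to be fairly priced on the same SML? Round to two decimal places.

16.89%

MRP = (19.09% − 4.95%) / (2.21 − 0.39) = 7.7692%
R_f = 4.95% − 0.39 × 7.7692% = 1.9200%
β_Zeller = Cov / Var(R_m) = 0.04263 / 0.02212 = 1.9272
E(R_Zeller) = R_f + β × MRP = 1.9200% + 1.9272 × 7.7692% = 16.89%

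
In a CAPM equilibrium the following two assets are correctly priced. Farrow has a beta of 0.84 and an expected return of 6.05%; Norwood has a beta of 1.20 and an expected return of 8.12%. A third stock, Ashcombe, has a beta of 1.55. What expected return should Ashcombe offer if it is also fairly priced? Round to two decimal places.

10.13%

MRP (SML slope) = (8.12% − 6.05%) / (1.20 − 0.84) = 2.07% / 0.36 = 5.7500%
R_f (intercept) = 6.05% − 0.84 × 5.7500% = 1.2200%
E(R_Ashcombe) = R_f + β × MRP = 1.2200% + 1.55 × 5.7500% = 10.13%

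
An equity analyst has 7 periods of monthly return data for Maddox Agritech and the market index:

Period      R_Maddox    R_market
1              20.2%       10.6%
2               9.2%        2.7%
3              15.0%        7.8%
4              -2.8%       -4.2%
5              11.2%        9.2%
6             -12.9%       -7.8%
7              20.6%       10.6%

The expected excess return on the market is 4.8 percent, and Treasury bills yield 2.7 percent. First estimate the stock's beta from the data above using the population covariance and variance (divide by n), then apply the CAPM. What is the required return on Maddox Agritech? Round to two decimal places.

10.40%

Mean R_i = (20.2 + 9.2 + 15.0 − 2.8 + 11.2 − 12.9 + 20.6) / 7 = 8.6429%
Mean R_m = (10.6 + 2.7 + 7.8 − 4.2 + 9.2 − 7.8 + 10.6) / 7 = 4.1286%
Σ(R_i − R̄_i)(R_m − R̄_m) = 539.9614  ⇒  Cov = 539.9614 / 7 = 77.1373
Σ(R_m − R̄_m)² = 336.6543  ⇒  Var(R_m) = 336.6543 / 7 = 48.0935
β = Cov / Var(R_m) = 77.1373 / 48.0935 = 1.6039
E(R) = R_f + β × MRP = 2.7% + 1.6039 × 4.8% = 10.40%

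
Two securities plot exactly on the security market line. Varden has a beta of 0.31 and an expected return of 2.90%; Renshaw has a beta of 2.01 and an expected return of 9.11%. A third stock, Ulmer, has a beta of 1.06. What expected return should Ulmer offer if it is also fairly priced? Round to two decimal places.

5.64%

MRP (SML slope) = (9.11% − 2.90%) / (2.01 − 0.31) = 6.21% / 1.70 = 3.6529%
R_f (intercept) = 2.90% − 0.31 × 3.6529% = 1.7676%
E(R_Ulmer) = R_f + β × MRP = 1.7676% + 1.06 × 3.6529% = 5.64%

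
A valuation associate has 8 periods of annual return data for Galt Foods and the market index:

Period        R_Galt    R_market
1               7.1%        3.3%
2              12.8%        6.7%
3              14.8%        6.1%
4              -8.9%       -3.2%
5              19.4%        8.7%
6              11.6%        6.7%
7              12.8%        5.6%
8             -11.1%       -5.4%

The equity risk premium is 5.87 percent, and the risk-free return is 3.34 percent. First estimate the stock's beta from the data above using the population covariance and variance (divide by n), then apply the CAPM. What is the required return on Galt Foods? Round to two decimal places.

Mean R_i = (7.1 + 12.8 + 14.8 − 8.9 + 19.4 + 11.6 + 12.8 − 11.1) / 8 = 7.3125%
Mean R_m = (3.3 + 6.7 + 6.1 − 3.2 + 8.7 + 6.7 + 5.6 − 5.4) / 8 = 3.5625%
Σ(R_i − R̄_i)(R_m − R̄_m) = 397.6638  ⇒  Cov = 397.6638 / 8 = 49.7080
Σ(R_m − R̄_m)² = 182.7988  ⇒  Var(R_m) = 182.7988 / 8 = 22.8499
β = Cov / Var(R_m) = 49.7080 / 22.8499 = 2.1754
E(R) = R_f + β × MRP = 3.34% + 2.1754 × 5.87% = 16.11%

16.11%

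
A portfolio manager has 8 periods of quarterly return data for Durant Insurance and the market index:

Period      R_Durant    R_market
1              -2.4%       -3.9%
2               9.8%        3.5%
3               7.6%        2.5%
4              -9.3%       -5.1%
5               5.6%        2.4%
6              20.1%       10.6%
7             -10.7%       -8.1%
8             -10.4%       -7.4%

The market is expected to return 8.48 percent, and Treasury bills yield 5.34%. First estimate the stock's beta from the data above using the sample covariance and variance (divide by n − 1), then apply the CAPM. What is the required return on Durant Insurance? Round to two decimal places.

10.75%

Mean R_i = (-2.4 + 9.8 + 7.6 − 9.3 + 5.6 + 20.1 − 10.7 − 10.4) / 8 = 1.2875%
Mean R_m = (-3.9 + 3.5 + 2.5 − 5.1 + 2.4 + 10.6 − 8.1 − 7.4) / 8 = -0.6875%
Σ(R_i − R̄_i)(R_m − R̄_m) = 507.3013  ⇒  Cov = 507.3013 / 7 = 72.4716
Σ(R_m − R̄_m)² = 294.4288  ⇒  Var(R_m) = 294.4288 / 7 = 42.0613
β = Cov / Var(R_m) = 72.4716 / 42.0613 = 1.7230
MRP = 8.48% − 5.34% = 3.14%
E(R) = R_f + β × MRP = 5.34% + 1.7230 × 3.14% = 10.75%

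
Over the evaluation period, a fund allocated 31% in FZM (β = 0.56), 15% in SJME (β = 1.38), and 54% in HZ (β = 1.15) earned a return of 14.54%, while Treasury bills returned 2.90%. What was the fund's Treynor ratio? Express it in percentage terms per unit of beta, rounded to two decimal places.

β_P = 0.31×0.56 + 0.15×1.38 + 0.54×1.15 = 1.0016
Treynor = (R_P − R_f) / β_P = (14.54% − 2.90%) / 1.0016 = 11.64% / 1.0016 = 11.62%

11.62%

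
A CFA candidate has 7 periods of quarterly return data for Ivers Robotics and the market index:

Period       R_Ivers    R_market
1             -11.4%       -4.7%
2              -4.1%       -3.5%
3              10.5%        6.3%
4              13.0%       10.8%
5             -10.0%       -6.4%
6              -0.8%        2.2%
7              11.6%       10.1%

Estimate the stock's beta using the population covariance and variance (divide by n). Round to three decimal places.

1.417

Mean R_i = (-11.4 − 4.1 + 10.5 + 13.0 − 10.0 − 0.8 + 11.6) / 7 = 1.2571%
Mean R_m = (-4.7 − 3.5 + 6.3 + 10.8 − 6.4 + 2.2 + 10.1) / 7 = 2.1143%
Σ(R_i − R̄_i)(R_m − R̄_m) = 435.2743  ⇒  Cov = 435.2743 / 7 = 62.1820
Σ(R_m − R̄_m)² = 307.1886  ⇒  Var(R_m) = 307.1886 / 7 = 43.8841
β = Cov / Var(R_m) = 62.1820 / 43.8841 = 1.4170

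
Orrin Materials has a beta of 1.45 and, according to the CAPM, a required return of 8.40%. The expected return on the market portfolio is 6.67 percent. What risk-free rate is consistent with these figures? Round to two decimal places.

E(R) = R_f + β(E(R_m) − R_f) = R_f(1 − β) + β·E(R_m)
8.40% = R_f × (1 − 1.45) + 1.45 × 6.67%
8.40% = R_f × -0.45 + 9.6715%
R_f = (8.40% − 9.6715%) / -0.45 = 2.83%

2.83%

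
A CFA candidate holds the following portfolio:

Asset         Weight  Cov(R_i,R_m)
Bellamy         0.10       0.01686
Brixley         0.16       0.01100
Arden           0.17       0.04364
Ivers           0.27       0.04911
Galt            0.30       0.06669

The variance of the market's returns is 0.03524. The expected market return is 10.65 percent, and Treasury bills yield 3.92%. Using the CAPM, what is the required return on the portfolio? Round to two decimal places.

12.35%

β_Bellamy = 0.01686 / 0.03524 = 0.4784
β_Brixley = 0.01100 / 0.03524 = 0.3121
β_Arden = 0.04364 / 0.03524 = 1.2384
β_Ivers = 0.04911 / 0.03524 = 1.3936
β_Galt = 0.06669 / 0.03524 = 1.8925
β_P = Σ w_i β_i = 0.10×0.4784 + 0.16×0.3121 + 0.17×1.2384 + 0.27×1.3936 + 0.30×1.8925 = 1.2523
MRP = 10.65% − 3.92% = 6.73%
E(R_P) = R_f + β_P × MRP = 3.92% + 1.2523 × 6.73% = 12.35%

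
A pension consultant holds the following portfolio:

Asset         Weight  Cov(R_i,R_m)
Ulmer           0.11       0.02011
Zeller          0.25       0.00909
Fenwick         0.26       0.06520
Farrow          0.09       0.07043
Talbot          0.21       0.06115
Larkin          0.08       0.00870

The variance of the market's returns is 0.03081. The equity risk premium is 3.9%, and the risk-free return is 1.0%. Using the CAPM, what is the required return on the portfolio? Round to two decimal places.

β_Ulmer = 0.02011 / 0.03081 = 0.6527
β_Zeller = 0.00909 / 0.03081 = 0.2950
β_Fenwick = 0.06520 / 0.03081 = 2.1162
β_Farrow = 0.07043 / 0.03081 = 2.2859
β_Talbot = 0.06115 / 0.03081 = 1.9847
β_Larkin = 0.00870 / 0.03081 = 0.2824
β_P = Σ w_i β_i = 0.11×0.6527 + 0.25×0.2950 + 0.26×2.1162 + 0.09×2.2859 + 0.21×1.9847 + 0.08×0.2824 = 1.3409
E(R_P) = R_f + β_P × MRP = 1.0% + 1.3409 × 3.9% = 6.23%

6.23%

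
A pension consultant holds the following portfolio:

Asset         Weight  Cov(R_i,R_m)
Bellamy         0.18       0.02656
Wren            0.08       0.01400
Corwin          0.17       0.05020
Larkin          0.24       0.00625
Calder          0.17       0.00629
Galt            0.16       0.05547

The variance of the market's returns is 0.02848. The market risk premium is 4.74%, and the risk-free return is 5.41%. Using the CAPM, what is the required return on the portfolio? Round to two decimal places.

β_Bellamy = 0.02656 / 0.02848 = 0.9326
β_Wren = 0.01400 / 0.02848 = 0.4916
β_Corwin = 0.05020 / 0.02848 = 1.7626
β_Larkin = 0.00625 / 0.02848 = 0.2195
β_Calder = 0.00629 / 0.02848 = 0.2209
β_Galt = 0.05547 / 0.02848 = 1.9477
β_P = Σ w_i β_i = 0.18×0.9326 + 0.08×0.4916 + 0.17×1.7626 + 0.24×0.2195 + 0.17×0.2209 + 0.16×1.9477 = 0.9087
E(R_P) = R_f + β_P × MRP = 5.41% + 0.9087 × 4.74% = 9.72%

9.72%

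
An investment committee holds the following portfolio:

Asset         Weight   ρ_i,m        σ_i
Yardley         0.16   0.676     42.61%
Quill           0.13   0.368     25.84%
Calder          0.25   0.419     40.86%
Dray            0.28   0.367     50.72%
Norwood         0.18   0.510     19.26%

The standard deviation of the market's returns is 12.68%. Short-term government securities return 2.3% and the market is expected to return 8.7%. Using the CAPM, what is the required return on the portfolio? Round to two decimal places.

β_Yardley = 0.676 × 42.61% / 12.68% = 2.2716
β_Quill = 0.368 × 25.84% / 12.68% = 0.7499
β_Calder = 0.419 × 40.86% / 12.68% = 1.3502
β_Dray = 0.367 × 50.72% / 12.68% = 1.4680
β_Norwood = 0.510 × 19.26% / 12.68% = 0.7747
β_P = Σ w_i β_i = 0.16×2.2716 + 0.13×0.7499 + 0.25×1.3502 + 0.28×1.4680 + 0.18×0.7747 = 1.3490
MRP = 8.7% − 2.3% = 6.40%
E(R_P) = R_f + β_P × MRP = 2.3% + 1.3490 × 6.4% = 10.93%

10.93%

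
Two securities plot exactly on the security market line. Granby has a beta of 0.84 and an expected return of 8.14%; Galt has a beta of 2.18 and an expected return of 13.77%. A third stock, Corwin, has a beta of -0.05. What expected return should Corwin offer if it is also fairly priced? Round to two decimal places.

MRP (SML slope) = (13.77% − 8.14%) / (2.18 − 0.84) = 5.63% / 1.34 = 4.2015%
R_f (intercept) = 8.14% − 0.84 × 4.2015% = 4.6107%
E(R_Corwin) = R_f + β × MRP = 4.6107% + -0.05 × 4.2015% = 4.40%

4.40%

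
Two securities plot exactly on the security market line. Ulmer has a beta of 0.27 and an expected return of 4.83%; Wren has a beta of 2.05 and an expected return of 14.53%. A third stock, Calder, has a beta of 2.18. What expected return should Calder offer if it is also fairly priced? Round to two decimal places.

MRP (SML slope) = (14.53% − 4.83%) / (2.05 − 0.27) = 9.70% / 1.78 = 5.4494%
R_f (intercept) = 4.83% − 0.27 × 5.4494% = 3.3587%
E(R_Calder) = R_f + β × MRP = 3.3587% + 2.18 × 5.4494% = 15.24%

15.24%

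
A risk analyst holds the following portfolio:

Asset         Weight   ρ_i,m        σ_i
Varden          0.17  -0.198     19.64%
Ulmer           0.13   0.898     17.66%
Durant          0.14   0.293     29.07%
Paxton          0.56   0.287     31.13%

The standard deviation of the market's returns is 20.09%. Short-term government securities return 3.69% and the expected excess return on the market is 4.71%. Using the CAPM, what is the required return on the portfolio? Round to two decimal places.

5.47%

β_Varden = -0.198 × 19.64% / 20.09% = -0.1936
β_Ulmer = 0.898 × 17.66% / 20.09% = 0.7894
β_Durant = 0.293 × 29.07% / 20.09% = 0.4240
β_Paxton = 0.287 × 31.13% / 20.09% = 0.4447
β_P = Σ w_i β_i = 0.17×-0.1936 + 0.13×0.7894 + 0.14×0.4240 + 0.56×0.4447 = 0.3781
E(R_P) = R_f + β_P × MRP = 3.69% + 0.3781 × 4.71% = 5.47%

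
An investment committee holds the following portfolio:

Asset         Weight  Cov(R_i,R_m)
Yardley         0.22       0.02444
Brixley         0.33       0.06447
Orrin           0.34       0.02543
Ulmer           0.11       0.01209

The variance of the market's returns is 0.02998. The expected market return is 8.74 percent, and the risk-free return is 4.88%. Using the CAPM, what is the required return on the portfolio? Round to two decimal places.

9.60%

β_Yardley = 0.02444 / 0.02998 = 0.8152
β_Brixley = 0.06447 / 0.02998 = 2.1504
β_Orrin = 0.02543 / 0.02998 = 0.8482
β_Ulmer = 0.01209 / 0.02998 = 0.4033
β_P = Σ w_i β_i = 0.22×0.8152 + 0.33×2.1504 + 0.34×0.8482 + 0.11×0.4033 = 1.2217
MRP = 8.74% − 4.88% = 3.86%
E(R_P) = R_f + β_P × MRP = 4.88% + 1.2217 × 3.86% = 9.60%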